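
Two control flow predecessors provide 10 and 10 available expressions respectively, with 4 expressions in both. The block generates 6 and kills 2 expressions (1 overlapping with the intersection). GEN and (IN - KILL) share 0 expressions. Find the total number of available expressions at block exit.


IN = intersection of predecessors = 4
IN - KILL = 4 - 1 = 3
|OUT| = |GEN| + |IN - KILL| - |GEN ∩ (IN - KILL)| = 6 + 3 - 0 = 9

9


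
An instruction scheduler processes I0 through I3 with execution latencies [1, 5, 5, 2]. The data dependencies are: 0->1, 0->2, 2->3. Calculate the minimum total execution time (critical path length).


Compute longest path through dependency graph: dist(Ik) = max over predecessors of dist + latency(Ik).
dist(I0) = latency 1 = 1
dist(I1) = dist(I0) + 5 = 1 + 5 = 6
dist(I2) = dist(I0) + 5 = 1 + 5 = 6
dist(I3) = dist(I2) + 2 = 6 + 2 = 8
Critical path = max dist = 8

8


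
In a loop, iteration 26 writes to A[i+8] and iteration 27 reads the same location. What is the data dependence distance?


Distance = read iteration - write iteration
= 27 - 26 = 1

1


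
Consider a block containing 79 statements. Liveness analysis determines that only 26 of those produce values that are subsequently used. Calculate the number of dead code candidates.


Dead code = total statements - live definitions
= 79 - 26 = 53

53


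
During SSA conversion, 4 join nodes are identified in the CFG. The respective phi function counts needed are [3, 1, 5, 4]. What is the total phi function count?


Total phi functions = sum of phi functions at each join node
= 3 + 1 + 5 + 4 = 13

13


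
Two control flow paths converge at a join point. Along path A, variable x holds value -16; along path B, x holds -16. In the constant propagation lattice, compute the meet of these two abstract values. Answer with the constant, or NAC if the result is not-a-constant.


Meet operation: if both paths give the same constant, result is that constant; if they differ, result is NAC (not-a-constant).
Path A: -16, Path B: -16 -> equal
Result: constant -> -16

-16


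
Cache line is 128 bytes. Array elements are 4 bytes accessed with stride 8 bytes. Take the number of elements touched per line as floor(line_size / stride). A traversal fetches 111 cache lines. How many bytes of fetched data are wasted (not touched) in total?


Elements per line = floor(128 / 8) = 16
Bytes used per line = 16 * 4 = 64
Wasted per line = 128 - 64 = 64
Total wasted = 64 * 111 = 7104

7104


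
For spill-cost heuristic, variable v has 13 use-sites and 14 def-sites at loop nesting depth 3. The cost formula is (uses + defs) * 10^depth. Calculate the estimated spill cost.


uses + defs = 13 + 14 = 27
10^3 = 1000
Spill cost = 27 * 1000 = 27000

27000


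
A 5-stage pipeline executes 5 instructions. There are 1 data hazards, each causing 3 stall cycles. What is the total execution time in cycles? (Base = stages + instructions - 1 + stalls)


Base cycles = 5 + 5 - 1 = 9
Total stalls = 1 * 3 = 3
Total = 9 + 3 = 12

12


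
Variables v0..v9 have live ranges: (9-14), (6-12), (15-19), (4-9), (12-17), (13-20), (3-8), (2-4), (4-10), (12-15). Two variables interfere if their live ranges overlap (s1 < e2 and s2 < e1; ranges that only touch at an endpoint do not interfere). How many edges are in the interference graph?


Check all pairs for overlapping intervals.
Two intervals (s1,e1) and (s2,e2) overlap if s1 < e2 and s2 < e1.
v0 (9-14) vs v1..v9: overlaps v1, v4, v5, v8, v9 -> 5
v1 (6-12) vs v2..v9: overlaps v3, v6, v8 -> 3
v2 (15-19) vs v3..v9: overlaps v4, v5 -> 2
v3 (4-9) vs v4..v9: overlaps v6, v8 -> 2
v4 (12-17) vs v5..v9: overlaps v5, v9 -> 2
v5 (13-20) vs v6..v9: overlaps v9 -> 1
v6 (3-8) vs v7..v9: overlaps v7, v8 -> 2
v7 (2-4) vs v8..v9: overlaps none -> 0
v8 (4-10) vs v9: overlaps none -> 0
Total overlapping pairs = 5 + 3 + 2 + 2 + 2 + 1 + 2 + 0 + 0 = 17

17


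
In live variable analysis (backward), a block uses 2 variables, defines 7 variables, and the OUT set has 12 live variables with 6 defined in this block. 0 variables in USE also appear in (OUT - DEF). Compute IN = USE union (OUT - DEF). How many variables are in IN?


OUT - DEF: 12 - 6 = 6
|IN| = |USE| + |OUT - DEF| - |USE ∩ (OUT - DEF)| = 2 + 6 - 0 = 8

8


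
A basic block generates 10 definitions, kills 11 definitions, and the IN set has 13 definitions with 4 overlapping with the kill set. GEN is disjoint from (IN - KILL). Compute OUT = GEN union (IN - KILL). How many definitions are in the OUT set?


IN - KILL: 13 - 4 = 9 surviving definitions
OUT = GEN + surviving = 10 + 9 = 19

19


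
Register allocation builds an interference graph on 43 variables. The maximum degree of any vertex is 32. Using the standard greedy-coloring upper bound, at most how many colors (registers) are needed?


Greedy coloring never needs more than (max_degree + 1) colors: when coloring a vertex, at most max_degree neighbors are already colored.
Upper bound = 32 + 1 = 33

33


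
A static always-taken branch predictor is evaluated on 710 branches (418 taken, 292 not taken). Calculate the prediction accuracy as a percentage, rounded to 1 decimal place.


Predictor: always-taken
Correct predictions = 418
Accuracy = 418 / 710 * 100 = 58.9%

58.9


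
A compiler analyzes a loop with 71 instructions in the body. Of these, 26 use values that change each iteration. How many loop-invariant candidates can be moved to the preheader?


Invariant candidates = total - loop-dependent
= 71 - 26 = 45

45


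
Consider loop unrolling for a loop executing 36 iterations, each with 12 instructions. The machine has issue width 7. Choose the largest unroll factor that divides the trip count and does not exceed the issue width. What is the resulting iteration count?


Largest divisor of 36 <= 7 is 6
New iterations = 36 / 6 = 6

6


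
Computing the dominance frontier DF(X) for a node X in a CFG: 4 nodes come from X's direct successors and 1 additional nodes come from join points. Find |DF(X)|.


DF(X) = direct successor contributions + join point contributions
= 4 + 1 = 5

5


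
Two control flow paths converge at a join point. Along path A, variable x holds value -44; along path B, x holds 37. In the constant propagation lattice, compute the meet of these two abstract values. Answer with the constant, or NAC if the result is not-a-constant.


Meet operation: if both paths give the same constant, result is that constant; if they differ, result is NAC (not-a-constant).
Path A: -44, Path B: 37 -> differ
Result: not-a-constant -> NAC

NAC


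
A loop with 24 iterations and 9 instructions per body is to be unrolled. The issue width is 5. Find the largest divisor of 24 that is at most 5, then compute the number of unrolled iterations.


Largest divisor of 24 <= 5 is 4
New iterations = 24 / 4 = 6

6


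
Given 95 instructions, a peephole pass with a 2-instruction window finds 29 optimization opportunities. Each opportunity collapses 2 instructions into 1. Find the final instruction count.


Each match removes 1 instructions.
Total removed = 29 * 1 = 29
Remaining = 95 - 29 = 66

66


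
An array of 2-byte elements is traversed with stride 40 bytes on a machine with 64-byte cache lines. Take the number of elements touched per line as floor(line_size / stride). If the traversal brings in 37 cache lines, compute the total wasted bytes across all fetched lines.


Elements per line = floor(64 / 40) = 1
Bytes used per line = 1 * 2 = 2
Wasted per line = 64 - 2 = 62
Total wasted = 62 * 37 = 2294

2294


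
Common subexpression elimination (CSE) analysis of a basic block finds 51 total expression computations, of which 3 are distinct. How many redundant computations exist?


CSE count = total expressions - unique expressions
= 51 - 3 = 48

48


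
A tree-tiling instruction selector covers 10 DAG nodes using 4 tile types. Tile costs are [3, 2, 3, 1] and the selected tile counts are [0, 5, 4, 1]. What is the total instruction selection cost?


Total cost = sum(count_i * cost_i)
= 0*3 + 5*2 + 4*3 + 1*1
= 23

23


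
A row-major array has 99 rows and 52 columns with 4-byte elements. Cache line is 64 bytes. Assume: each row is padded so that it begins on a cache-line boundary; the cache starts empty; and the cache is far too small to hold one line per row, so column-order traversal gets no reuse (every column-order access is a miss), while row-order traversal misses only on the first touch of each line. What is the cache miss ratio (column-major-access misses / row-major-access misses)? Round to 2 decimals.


Each row occupies 52 * 4 = 208 bytes and starts on a line boundary, so it spans ceil(208 / 64) = 4 cache lines.
Row-major traversal misses (one per line touched): 99 * ceil(52 * 4 / 64) = 396
Column-major traversal misses (no reuse, every access misses): 99 * 52 = 5148
Ratio = 5148 / 396 = 13.0

13.0


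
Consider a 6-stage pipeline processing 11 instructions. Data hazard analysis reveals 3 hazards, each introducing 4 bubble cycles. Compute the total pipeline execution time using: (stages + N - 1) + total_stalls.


Base cycles = 6 + 11 - 1 = 16
Total stalls = 3 * 4 = 12
Total = 16 + 12 = 28

28


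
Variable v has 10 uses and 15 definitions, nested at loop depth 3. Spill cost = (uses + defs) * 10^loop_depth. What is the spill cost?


uses + defs = 10 + 15 = 25
10^3 = 1000
Spill cost = 25 * 1000 = 25000

25000


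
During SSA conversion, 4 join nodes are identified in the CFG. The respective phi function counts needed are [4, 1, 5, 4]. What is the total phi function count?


Total phi functions = sum of phi functions at each join node
= 4 + 1 + 5 + 4 = 14

14


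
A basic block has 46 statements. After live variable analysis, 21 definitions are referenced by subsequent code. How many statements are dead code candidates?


Dead code = total statements - live definitions
= 46 - 21 = 25

25


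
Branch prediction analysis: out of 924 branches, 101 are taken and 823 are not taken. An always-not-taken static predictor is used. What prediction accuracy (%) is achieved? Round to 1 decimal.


Predictor: always-not-taken
Correct predictions = 823
Accuracy = 823 / 924 * 100 = 89.1%

89.1


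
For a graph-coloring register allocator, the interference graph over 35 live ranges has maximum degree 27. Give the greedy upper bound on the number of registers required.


Greedy coloring never needs more than (max_degree + 1) colors: when coloring a vertex, at most max_degree neighbors are already colored.
Upper bound = 27 + 1 = 28

28


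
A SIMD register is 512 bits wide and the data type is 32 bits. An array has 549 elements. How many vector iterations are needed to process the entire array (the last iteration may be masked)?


Width = 512 / 32 = 16 elements per vector op
Iterations = ceil(549 / 16) = 35

35


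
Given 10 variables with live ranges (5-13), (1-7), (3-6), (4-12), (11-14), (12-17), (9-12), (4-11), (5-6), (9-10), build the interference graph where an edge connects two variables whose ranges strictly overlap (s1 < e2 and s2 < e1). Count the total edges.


Check all pairs for overlapping intervals.
Two intervals (s1,e1) and (s2,e2) overlap if s1 < e2 and s2 < e1.
v0 (5-13) vs v1..v9: overlaps v1, v2, v3, v4, v5, v6, v7, v8, v9 -> 9
v1 (1-7) vs v2..v9: overlaps v2, v3, v7, v8 -> 4
v2 (3-6) vs v3..v9: overlaps v3, v7, v8 -> 3
v3 (4-12) vs v4..v9: overlaps v4, v6, v7, v8, v9 -> 5
v4 (11-14) vs v5..v9: overlaps v5, v6 -> 2
v5 (12-17) vs v6..v9: overlaps none -> 0
v6 (9-12) vs v7..v9: overlaps v7, v9 -> 2
v7 (4-11) vs v8..v9: overlaps v8, v9 -> 2
v8 (5-6) vs v9: overlaps none -> 0
Total overlapping pairs = 9 + 4 + 3 + 5 + 2 + 0 + 2 + 2 + 0 = 27

27


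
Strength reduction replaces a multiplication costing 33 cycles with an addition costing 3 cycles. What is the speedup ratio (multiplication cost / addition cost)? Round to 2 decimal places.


Ratio = mult_cost / add_cost = 33 / 3 = 11.0

11.0


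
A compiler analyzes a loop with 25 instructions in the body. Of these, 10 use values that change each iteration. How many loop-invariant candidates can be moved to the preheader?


Invariant candidates = total - loop-dependent
= 25 - 10 = 15

15


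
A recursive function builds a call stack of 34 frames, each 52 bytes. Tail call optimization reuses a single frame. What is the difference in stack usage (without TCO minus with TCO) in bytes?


Without TCO: 34 * 52 = 1768 bytes
With TCO: reuse 1 frame = 52 bytes
Savings = 1768 - 52 = 1716

1716


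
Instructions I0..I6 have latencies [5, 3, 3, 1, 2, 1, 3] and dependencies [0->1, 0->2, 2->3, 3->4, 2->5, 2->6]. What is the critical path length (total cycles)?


Compute longest path through dependency graph: dist(Ik) = max over predecessors of dist + latency(Ik).
dist(I0) = latency 5 = 5
dist(I1) = dist(I0) + 3 = 5 + 3 = 8
dist(I2) = dist(I0) + 3 = 5 + 3 = 8
dist(I3) = dist(I2) + 1 = 8 + 1 = 9
dist(I4) = dist(I3) + 2 = 9 + 2 = 11
dist(I5) = dist(I2) + 1 = 8 + 1 = 9
dist(I6) = dist(I2) + 3 = 8 + 3 = 11
Critical path = max dist = 11

11


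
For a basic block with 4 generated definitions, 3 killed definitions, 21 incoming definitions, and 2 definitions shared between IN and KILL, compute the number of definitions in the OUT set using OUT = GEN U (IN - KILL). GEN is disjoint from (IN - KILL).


IN - KILL: 21 - 2 = 19 surviving definitions
OUT = GEN + surviving = 4 + 19 = 23

23


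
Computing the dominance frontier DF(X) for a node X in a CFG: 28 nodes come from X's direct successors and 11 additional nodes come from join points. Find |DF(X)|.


DF(X) = direct successor contributions + join point contributions
= 28 + 11 = 39

39


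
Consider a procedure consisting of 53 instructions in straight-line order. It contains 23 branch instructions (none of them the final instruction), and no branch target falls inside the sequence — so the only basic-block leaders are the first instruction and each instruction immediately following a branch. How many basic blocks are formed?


With no in-sequence branch targets, the leaders are the first instruction plus the instruction after each branch.
Number of basic blocks = branches + 1
= 23 + 1 = 24

24


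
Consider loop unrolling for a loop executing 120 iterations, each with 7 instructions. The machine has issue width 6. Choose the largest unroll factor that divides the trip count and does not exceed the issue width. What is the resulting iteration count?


Largest divisor of 120 <= 6 is 6
New iterations = 120 / 6 = 20

20


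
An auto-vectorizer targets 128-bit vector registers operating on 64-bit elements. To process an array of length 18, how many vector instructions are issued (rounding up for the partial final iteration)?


Width = 128 / 64 = 2 elements per vector op
Iterations = ceil(18 / 2) = 9

9


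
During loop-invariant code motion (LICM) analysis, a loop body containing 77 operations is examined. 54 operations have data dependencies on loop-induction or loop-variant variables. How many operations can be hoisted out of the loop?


Invariant candidates = total - loop-dependent
= 77 - 54 = 23

23


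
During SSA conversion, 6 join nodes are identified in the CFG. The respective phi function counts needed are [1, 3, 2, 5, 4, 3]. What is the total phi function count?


Total phi functions = sum of phi functions at each join node
= 1 + 3 + 2 + 5 + 4 + 3 = 18

18


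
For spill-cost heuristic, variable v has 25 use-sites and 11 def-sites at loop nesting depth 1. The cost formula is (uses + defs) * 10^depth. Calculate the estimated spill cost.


uses + defs = 25 + 11 = 36
10^1 = 10
Spill cost = 36 * 10 = 360

360


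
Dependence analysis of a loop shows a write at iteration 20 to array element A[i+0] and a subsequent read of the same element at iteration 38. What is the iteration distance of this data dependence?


Distance = read iteration - write iteration
= 38 - 20 = 18

18


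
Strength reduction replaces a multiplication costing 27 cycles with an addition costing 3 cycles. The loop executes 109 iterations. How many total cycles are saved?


Per-iteration saving = 27 - 3 = 24
Total saved = 109 * 24 = 2616

2616


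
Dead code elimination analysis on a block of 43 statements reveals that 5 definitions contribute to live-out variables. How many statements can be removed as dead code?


Dead code = total statements - live definitions
= 43 - 5 = 38

38


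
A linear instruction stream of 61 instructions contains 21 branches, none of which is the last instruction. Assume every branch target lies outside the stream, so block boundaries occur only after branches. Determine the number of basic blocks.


With no in-sequence branch targets, the leaders are the first instruction plus the instruction after each branch.
Number of basic blocks = branches + 1
= 21 + 1 = 22

22


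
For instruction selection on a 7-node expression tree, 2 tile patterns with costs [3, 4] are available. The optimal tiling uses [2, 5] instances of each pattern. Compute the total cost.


Total cost = sum(count_i * cost_i)
= 2*3 + 5*4
= 26

26


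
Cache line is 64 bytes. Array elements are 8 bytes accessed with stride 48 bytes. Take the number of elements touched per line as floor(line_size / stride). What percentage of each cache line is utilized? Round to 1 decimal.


Elements per cache line = floor(64 / 48) = 1
Bytes used = 1 * 8 = 8
Utilization = 8 / 64 * 100 = 12.5%

12.5


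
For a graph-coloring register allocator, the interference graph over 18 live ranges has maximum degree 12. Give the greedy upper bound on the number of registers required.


Greedy coloring never needs more than (max_degree + 1) colors: when coloring a vertex, at most max_degree neighbors are already colored.
Upper bound = 12 + 1 = 13

13


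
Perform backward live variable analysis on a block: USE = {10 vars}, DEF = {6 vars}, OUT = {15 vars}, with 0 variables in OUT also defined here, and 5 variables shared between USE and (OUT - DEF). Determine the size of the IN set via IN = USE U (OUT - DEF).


OUT - DEF: 15 - 0 = 15
|IN| = |USE| + |OUT - DEF| - |USE ∩ (OUT - DEF)| = 10 + 15 - 5 = 20

20


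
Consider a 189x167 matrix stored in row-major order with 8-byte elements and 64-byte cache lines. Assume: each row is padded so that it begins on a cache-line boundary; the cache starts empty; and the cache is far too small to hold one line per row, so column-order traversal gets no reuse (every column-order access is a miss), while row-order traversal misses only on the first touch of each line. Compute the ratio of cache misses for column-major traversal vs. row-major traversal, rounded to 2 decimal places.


Each row occupies 167 * 8 = 1336 bytes and starts on a line boundary, so it spans ceil(1336 / 64) = 21 cache lines.
Row-major traversal misses (one per line touched): 189 * ceil(167 * 8 / 64) = 3969
Column-major traversal misses (no reuse, every access misses): 189 * 167 = 31563
Ratio = 31563 / 3969 = 7.95

7.95


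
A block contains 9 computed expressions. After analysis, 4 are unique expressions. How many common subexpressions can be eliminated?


CSE count = total expressions - unique expressions
= 9 - 4 = 5

5


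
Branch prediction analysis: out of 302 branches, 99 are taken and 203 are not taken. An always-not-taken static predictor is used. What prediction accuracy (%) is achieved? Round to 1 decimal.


Predictor: always-not-taken
Correct predictions = 203
Accuracy = 203 / 302 * 100 = 67.2%

67.2


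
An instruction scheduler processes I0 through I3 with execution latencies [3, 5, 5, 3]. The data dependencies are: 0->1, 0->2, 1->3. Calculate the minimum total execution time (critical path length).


Compute longest path through dependency graph: dist(Ik) = max over predecessors of dist + latency(Ik).
dist(I0) = latency 3 = 3
dist(I1) = dist(I0) + 5 = 3 + 5 = 8
dist(I2) = dist(I0) + 5 = 3 + 5 = 8
dist(I3) = dist(I1) + 3 = 8 + 3 = 11
Critical path = max dist = 11

11


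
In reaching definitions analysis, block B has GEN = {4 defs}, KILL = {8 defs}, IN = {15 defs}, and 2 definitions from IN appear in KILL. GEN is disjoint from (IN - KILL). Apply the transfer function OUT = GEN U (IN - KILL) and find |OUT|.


IN - KILL: 15 - 2 = 13 surviving definitions
OUT = GEN + surviving = 4 + 13 = 17

17


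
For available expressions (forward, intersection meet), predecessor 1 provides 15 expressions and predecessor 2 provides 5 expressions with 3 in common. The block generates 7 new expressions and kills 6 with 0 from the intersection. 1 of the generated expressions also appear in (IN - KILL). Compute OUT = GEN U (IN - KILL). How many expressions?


IN = intersection of predecessors = 3
IN - KILL = 3 - 0 = 3
|OUT| = |GEN| + |IN - KILL| - |GEN ∩ (IN - KILL)| = 7 + 3 - 1 = 9

9


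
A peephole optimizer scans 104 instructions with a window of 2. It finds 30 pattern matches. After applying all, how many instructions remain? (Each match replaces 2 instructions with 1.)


Each match removes 1 instructions.
Total removed = 30 * 1 = 30
Remaining = 104 - 30 = 74

74


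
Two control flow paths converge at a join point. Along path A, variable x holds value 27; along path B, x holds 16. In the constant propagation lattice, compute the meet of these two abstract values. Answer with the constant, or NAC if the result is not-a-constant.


Meet operation: if both paths give the same constant, result is that constant; if they differ, result is NAC (not-a-constant).
Path A: 27, Path B: 16 -> differ
Result: not-a-constant -> NAC

NAC


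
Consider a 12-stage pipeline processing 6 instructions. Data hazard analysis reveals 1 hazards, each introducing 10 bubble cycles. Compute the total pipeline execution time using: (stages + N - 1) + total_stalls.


Base cycles = 12 + 6 - 1 = 17
Total stalls = 1 * 10 = 10
Total = 17 + 10 = 27

27


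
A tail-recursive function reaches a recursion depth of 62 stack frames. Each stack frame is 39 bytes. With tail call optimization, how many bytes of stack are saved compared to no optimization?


Without TCO: 62 * 39 = 2418 bytes
With TCO: reuse 1 frame = 39 bytes
Savings = 2418 - 39 = 2379

2379


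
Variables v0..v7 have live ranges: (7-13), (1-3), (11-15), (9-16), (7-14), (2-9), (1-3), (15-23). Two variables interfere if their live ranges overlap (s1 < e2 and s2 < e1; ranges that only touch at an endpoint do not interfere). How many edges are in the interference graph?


Check all pairs for overlapping intervals.
Two intervals (s1,e1) and (s2,e2) overlap if s1 < e2 and s2 < e1.
v0 (7-13) vs v1..v7: overlaps v2, v3, v4, v5 -> 4
v1 (1-3) vs v2..v7: overlaps v5, v6 -> 2
v2 (11-15) vs v3..v7: overlaps v3, v4 -> 2
v3 (9-16) vs v4..v7: overlaps v4, v7 -> 2
v4 (7-14) vs v5..v7: overlaps v5 -> 1
v5 (2-9) vs v6..v7: overlaps v6 -> 1
v6 (1-3) vs v7: overlaps none -> 0
Total overlapping pairs = 4 + 2 + 2 + 2 + 1 + 1 + 0 = 12

12


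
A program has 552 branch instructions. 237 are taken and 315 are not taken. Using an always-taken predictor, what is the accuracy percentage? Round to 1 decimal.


Predictor: always-taken
Correct predictions = 237
Accuracy = 237 / 552 * 100 = 42.9%

42.9


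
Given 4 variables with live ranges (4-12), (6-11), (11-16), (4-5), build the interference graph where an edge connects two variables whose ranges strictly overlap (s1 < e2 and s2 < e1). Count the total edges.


Check all pairs for overlapping intervals.
Two intervals (s1,e1) and (s2,e2) overlap if s1 < e2 and s2 < e1.
v0 (4-12) vs v1..v3: overlaps v1, v2, v3 -> 3
v1 (6-11) vs v2..v3: overlaps none -> 0
v2 (11-16) vs v3: overlaps none -> 0
Total overlapping pairs = 3 + 0 + 0 = 3

3


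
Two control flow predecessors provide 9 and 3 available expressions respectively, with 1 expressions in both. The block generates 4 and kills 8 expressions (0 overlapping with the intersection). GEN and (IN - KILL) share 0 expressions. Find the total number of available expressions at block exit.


IN = intersection of predecessors = 1
IN - KILL = 1 - 0 = 1
|OUT| = |GEN| + |IN - KILL| - |GEN ∩ (IN - KILL)| = 4 + 1 - 0 = 5

5


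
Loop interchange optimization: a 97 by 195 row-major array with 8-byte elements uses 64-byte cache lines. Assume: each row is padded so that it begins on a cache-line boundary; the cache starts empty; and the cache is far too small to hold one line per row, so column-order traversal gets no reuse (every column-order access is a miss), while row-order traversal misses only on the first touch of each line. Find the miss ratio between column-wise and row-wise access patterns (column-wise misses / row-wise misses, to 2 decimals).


Each row occupies 195 * 8 = 1560 bytes and starts on a line boundary, so it spans ceil(1560 / 64) = 25 cache lines.
Row-major traversal misses (one per line touched): 97 * ceil(195 * 8 / 64) = 2425
Column-major traversal misses (no reuse, every access misses): 97 * 195 = 18915
Ratio = 18915 / 2425 = 7.8

7.8


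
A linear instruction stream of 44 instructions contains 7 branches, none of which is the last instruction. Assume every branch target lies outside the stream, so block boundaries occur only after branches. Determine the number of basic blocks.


With no in-sequence branch targets, the leaders are the first instruction plus the instruction after each branch.
Number of basic blocks = branches + 1
= 7 + 1 = 8

8


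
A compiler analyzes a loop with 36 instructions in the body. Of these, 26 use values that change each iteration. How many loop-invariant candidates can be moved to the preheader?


Invariant candidates = total - loop-dependent
= 36 - 26 = 10

10


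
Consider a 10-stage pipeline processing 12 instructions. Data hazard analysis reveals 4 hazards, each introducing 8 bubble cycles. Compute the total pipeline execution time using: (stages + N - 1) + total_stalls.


Base cycles = 10 + 12 - 1 = 21
Total stalls = 4 * 8 = 32
Total = 21 + 32 = 53

53


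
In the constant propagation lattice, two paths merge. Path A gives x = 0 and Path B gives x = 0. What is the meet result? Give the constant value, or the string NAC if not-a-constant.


Meet operation: if both paths give the same constant, result is that constant; if they differ, result is NAC (not-a-constant).
Path A: 0, Path B: 0 -> equal
Result: constant -> 0

0


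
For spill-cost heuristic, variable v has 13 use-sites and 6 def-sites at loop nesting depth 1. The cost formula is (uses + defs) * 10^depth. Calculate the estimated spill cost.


uses + defs = 13 + 6 = 19
10^1 = 10
Spill cost = 19 * 10 = 190

190


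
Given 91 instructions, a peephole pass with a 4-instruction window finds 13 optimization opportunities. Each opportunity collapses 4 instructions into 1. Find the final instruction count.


Each match removes 3 instructions.
Total removed = 13 * 3 = 39
Remaining = 91 - 39 = 52

52


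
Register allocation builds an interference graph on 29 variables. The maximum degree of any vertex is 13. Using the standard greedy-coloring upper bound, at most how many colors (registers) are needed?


Greedy coloring never needs more than (max_degree + 1) colors: when coloring a vertex, at most max_degree neighbors are already colored.
Upper bound = 13 + 1 = 14

14


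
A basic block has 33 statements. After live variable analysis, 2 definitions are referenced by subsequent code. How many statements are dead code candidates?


Dead code = total statements - live definitions
= 33 - 2 = 31

31


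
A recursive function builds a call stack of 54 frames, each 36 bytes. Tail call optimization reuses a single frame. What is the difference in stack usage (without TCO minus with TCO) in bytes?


Without TCO: 54 * 36 = 1944 bytes
With TCO: reuse 1 frame = 36 bytes
Savings = 1944 - 36 = 1908

1908


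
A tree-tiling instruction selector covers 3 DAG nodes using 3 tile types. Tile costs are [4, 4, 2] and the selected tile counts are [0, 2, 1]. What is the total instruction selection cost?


Total cost = sum(count_i * cost_i)
= 0*4 + 2*4 + 1*2
= 10

10


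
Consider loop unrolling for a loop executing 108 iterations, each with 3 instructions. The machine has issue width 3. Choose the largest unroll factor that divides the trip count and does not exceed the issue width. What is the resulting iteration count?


Largest divisor of 108 <= 3 is 3
New iterations = 108 / 3 = 36

36


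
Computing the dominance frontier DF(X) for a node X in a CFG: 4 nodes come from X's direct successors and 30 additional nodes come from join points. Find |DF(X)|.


DF(X) = direct successor contributions + join point contributions
= 4 + 30 = 34

34


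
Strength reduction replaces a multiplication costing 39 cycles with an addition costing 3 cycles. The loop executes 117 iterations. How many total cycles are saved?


Per-iteration saving = 39 - 3 = 36
Total saved = 117 * 36 = 4212

4212


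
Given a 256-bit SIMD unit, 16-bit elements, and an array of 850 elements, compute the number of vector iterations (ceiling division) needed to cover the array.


Width = 256 / 16 = 16 elements per vector op
Iterations = ceil(850 / 16) = 54

54


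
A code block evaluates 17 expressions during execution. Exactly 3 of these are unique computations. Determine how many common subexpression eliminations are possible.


CSE count = total expressions - unique expressions
= 17 - 3 = 14

14


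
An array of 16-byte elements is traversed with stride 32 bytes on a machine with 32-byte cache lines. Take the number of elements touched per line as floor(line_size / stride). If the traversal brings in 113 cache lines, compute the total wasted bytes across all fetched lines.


Elements per line = floor(32 / 32) = 1
Bytes used per line = 1 * 16 = 16
Wasted per line = 32 - 16 = 16
Total wasted = 16 * 113 = 1808

1808


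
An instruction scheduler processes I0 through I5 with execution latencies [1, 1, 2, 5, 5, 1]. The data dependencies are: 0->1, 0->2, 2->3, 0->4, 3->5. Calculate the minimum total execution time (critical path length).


Compute longest path through dependency graph: dist(Ik) = max over predecessors of dist + latency(Ik).
dist(I0) = latency 1 = 1
dist(I1) = dist(I0) + 1 = 1 + 1 = 2
dist(I2) = dist(I0) + 2 = 1 + 2 = 3
dist(I3) = dist(I2) + 5 = 3 + 5 = 8
dist(I4) = dist(I0) + 5 = 1 + 5 = 6
dist(I5) = dist(I3) + 1 = 8 + 1 = 9
Critical path = max dist = 9

9


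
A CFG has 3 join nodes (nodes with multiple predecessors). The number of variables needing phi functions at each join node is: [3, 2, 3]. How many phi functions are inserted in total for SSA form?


Total phi functions = sum of phi functions at each join node
= 3 + 2 + 3 = 8

8


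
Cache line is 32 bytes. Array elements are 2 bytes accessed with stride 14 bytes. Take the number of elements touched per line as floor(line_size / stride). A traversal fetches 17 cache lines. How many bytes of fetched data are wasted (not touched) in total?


Elements per line = floor(32 / 14) = 2
Bytes used per line = 2 * 2 = 4
Wasted per line = 32 - 4 = 28
Total wasted = 28 * 17 = 476

476


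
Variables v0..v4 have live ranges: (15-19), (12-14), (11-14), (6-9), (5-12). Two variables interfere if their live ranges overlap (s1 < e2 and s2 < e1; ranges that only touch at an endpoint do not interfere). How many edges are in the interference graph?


Check all pairs for overlapping intervals.
Two intervals (s1,e1) and (s2,e2) overlap if s1 < e2 and s2 < e1.
v0 (15-19) vs v1..v4: overlaps none -> 0
v1 (12-14) vs v2..v4: overlaps v2 -> 1
v2 (11-14) vs v3..v4: overlaps v4 -> 1
v3 (6-9) vs v4: overlaps v4 -> 1
Total overlapping pairs = 0 + 1 + 1 + 1 = 3

3


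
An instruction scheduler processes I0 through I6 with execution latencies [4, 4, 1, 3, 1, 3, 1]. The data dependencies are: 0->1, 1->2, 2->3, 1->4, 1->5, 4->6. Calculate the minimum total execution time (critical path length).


Compute longest path through dependency graph: dist(Ik) = max over predecessors of dist + latency(Ik).
dist(I0) = latency 4 = 4
dist(I1) = dist(I0) + 4 = 4 + 4 = 8
dist(I2) = dist(I1) + 1 = 8 + 1 = 9
dist(I3) = dist(I2) + 3 = 9 + 3 = 12
dist(I4) = dist(I1) + 1 = 8 + 1 = 9
dist(I5) = dist(I1) + 3 = 8 + 3 = 11
dist(I6) = dist(I4) + 1 = 9 + 1 = 10
Critical path = max dist = 12

12


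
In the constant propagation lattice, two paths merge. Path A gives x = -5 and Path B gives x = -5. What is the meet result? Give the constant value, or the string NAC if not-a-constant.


Meet operation: if both paths give the same constant, result is that constant; if they differ, result is NAC (not-a-constant).
Path A: -5, Path B: -5 -> equal
Result: constant -> -5

-5


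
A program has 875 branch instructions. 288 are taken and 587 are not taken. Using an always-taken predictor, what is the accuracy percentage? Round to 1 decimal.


Predictor: always-taken
Correct predictions = 288
Accuracy = 288 / 875 * 100 = 32.9%

32.9


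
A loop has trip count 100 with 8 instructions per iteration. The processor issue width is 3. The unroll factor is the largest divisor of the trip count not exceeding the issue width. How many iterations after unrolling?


Largest divisor of 100 <= 3 is 2
New iterations = 100 / 2 = 50

50


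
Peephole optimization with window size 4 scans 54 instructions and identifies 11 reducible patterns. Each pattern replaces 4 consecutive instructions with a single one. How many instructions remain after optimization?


Each match removes 3 instructions.
Total removed = 11 * 3 = 33
Remaining = 54 - 33 = 21

21


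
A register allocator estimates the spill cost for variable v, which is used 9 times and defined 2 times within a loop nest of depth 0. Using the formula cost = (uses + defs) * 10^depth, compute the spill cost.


uses + defs = 9 + 2 = 11
10^0 = 1
Spill cost = 11 * 1 = 11

11


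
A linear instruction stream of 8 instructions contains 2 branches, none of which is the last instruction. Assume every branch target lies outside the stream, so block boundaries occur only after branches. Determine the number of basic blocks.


With no in-sequence branch targets, the leaders are the first instruction plus the instruction after each branch.
Number of basic blocks = branches + 1
= 2 + 1 = 3

3


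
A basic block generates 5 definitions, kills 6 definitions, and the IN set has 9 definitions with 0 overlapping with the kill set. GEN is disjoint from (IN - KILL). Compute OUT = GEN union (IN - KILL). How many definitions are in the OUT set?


IN - KILL: 9 - 0 = 9 surviving definitions
OUT = GEN + surviving = 5 + 9 = 14

14


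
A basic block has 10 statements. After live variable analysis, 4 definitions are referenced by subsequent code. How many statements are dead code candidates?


Dead code = total statements - live definitions
= 10 - 4 = 6

6


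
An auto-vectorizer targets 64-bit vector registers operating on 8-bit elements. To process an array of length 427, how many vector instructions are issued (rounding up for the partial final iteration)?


Width = 64 / 8 = 8 elements per vector op
Iterations = ceil(427 / 8) = 54

54


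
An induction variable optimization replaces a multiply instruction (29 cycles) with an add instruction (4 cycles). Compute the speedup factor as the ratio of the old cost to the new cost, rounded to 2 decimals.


Ratio = mult_cost / add_cost = 29 / 4 = 7.25

7.25


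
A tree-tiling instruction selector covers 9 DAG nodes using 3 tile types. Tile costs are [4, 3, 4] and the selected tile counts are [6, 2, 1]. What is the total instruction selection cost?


Total cost = sum(count_i * cost_i)
= 6*4 + 2*3 + 1*4
= 34

34


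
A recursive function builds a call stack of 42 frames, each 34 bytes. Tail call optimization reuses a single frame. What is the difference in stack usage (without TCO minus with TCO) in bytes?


Without TCO: 42 * 34 = 1428 bytes
With TCO: reuse 1 frame = 34 bytes
Savings = 1428 - 34 = 1394

1394


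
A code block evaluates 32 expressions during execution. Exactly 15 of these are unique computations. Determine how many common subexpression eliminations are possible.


CSE count = total expressions - unique expressions
= 32 - 15 = 17

17


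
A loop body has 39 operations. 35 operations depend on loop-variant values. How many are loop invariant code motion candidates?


Invariant candidates = total - loop-dependent
= 39 - 35 = 4

4


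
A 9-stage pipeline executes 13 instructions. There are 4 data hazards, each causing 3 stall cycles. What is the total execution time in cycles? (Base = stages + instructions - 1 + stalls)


Base cycles = 9 + 13 - 1 = 21
Total stalls = 4 * 3 = 12
Total = 21 + 12 = 33

33


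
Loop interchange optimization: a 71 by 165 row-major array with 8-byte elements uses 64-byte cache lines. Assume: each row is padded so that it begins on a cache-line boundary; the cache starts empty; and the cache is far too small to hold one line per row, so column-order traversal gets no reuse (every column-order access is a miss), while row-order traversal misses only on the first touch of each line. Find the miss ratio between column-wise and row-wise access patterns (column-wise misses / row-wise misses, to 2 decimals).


Each row occupies 165 * 8 = 1320 bytes and starts on a line boundary, so it spans ceil(1320 / 64) = 21 cache lines.
Row-major traversal misses (one per line touched): 71 * ceil(165 * 8 / 64) = 1491
Column-major traversal misses (no reuse, every access misses): 71 * 165 = 11715
Ratio = 11715 / 1491 = 7.86

7.86


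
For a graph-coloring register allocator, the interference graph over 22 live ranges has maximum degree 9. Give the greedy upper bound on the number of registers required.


Greedy coloring never needs more than (max_degree + 1) colors: when coloring a vertex, at most max_degree neighbors are already colored.
Upper bound = 9 + 1 = 10

10


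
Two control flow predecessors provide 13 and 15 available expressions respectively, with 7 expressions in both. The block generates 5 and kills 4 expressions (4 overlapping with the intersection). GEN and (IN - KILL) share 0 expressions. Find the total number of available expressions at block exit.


IN = intersection of predecessors = 7
IN - KILL = 7 - 4 = 3
|OUT| = |GEN| + |IN - KILL| - |GEN ∩ (IN - KILL)| = 5 + 3 - 0 = 8

8


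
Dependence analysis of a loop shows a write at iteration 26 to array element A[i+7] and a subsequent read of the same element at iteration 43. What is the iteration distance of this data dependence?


Distance = read iteration - write iteration
= 43 - 26 = 17

17


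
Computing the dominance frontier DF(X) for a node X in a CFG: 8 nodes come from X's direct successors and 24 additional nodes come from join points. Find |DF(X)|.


DF(X) = direct successor contributions + join point contributions
= 8 + 24 = 32

32


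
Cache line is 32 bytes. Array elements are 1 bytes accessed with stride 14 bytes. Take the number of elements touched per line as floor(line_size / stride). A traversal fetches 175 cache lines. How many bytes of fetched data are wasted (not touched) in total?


Elements per line = floor(32 / 14) = 2
Bytes used per line = 2 * 1 = 2
Wasted per line = 32 - 2 = 30
Total wasted = 30 * 175 = 5250

5250


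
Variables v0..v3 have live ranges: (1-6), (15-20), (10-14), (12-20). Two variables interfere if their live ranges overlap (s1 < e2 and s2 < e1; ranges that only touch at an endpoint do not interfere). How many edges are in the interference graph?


Check all pairs for overlapping intervals.
Two intervals (s1,e1) and (s2,e2) overlap if s1 < e2 and s2 < e1.
v0 (1-6) vs v1..v3: overlaps none -> 0
v1 (15-20) vs v2..v3: overlaps v3 -> 1
v2 (10-14) vs v3: overlaps v3 -> 1
Total overlapping pairs = 0 + 1 + 1 = 2

2


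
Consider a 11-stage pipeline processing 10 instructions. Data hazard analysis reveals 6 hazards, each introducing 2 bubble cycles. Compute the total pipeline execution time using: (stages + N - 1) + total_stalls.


Base cycles = 11 + 10 - 1 = 20
Total stalls = 6 * 2 = 12
Total = 20 + 12 = 32

32
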